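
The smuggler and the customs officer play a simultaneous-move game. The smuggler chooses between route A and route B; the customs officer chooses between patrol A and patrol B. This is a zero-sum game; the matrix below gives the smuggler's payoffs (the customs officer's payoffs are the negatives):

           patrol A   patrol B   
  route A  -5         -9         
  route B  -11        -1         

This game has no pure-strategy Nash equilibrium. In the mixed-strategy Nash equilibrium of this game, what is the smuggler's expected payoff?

Set the smuggler's expected payoff from route A equal to that from route B:
  the smuggler's payoff from route A: q·(-5) + (1−q)·(-9) = 4q - 9
  the smuggler's payoff from route B: q·(-11) + (1−q)·(-1) = -10q - 1
  4q - 9 = -10q - 1  ⇒  14q = 8  ⇒  q = 4/7.
At equilibrium the smuggler is indifferent across rows, so the smuggler's payoff equals the payoff from route A: (4/7)·(-5) + (3/7)·(-9) = -47/7.

-47/7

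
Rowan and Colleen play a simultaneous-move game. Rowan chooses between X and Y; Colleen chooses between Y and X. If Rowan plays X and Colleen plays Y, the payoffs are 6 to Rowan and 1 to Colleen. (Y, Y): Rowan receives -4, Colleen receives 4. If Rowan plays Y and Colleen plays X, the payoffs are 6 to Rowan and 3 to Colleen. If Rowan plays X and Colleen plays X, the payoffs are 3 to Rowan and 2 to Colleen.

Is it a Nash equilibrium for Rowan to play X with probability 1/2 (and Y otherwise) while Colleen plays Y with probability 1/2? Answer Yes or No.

Given Colleen's mix q = 1/2, Rowan's payoff from X is 9/2 but from Y is 1. Rowan strictly prefers X, so Rowan would not mix.
So the proposed profile is not a Nash equilibrium.

No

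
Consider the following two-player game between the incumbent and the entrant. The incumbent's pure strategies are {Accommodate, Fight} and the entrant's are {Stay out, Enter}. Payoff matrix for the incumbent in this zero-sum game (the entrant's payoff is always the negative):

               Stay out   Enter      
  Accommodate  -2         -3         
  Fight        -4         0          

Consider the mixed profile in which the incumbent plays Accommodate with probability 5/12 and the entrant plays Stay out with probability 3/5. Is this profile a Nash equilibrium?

No

Given the incumbent's mix p = 5/12, the entrant's payoff from Stay out is 19/6 but from Enter is 5/4. The entrant strictly prefers Stay out, so the entrant would not mix.
So the proposed profile is not a Nash equilibrium.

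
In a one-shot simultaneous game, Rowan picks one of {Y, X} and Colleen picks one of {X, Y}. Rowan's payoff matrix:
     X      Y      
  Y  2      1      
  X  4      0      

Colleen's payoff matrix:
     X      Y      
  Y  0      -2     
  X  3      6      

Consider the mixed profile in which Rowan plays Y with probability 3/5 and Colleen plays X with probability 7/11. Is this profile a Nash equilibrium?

Given Colleen's mix q = 7/11, Rowan's payoff from Y is 18/11 but from X is 28/11. Rowan strictly prefers X, so Rowan would not mix.
So the proposed profile is not a Nash equilibrium.

No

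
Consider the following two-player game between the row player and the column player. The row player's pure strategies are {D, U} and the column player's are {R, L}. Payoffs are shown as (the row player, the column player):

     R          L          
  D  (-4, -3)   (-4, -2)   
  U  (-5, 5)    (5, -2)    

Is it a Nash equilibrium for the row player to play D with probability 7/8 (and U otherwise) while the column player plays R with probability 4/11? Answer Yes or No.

Given the column player's mix q = 4/11, the row player's payoff from D is -4 but from U is 15/11. The row player strictly prefers U, so the row player would not mix.
So the proposed profile is not a Nash equilibrium.

No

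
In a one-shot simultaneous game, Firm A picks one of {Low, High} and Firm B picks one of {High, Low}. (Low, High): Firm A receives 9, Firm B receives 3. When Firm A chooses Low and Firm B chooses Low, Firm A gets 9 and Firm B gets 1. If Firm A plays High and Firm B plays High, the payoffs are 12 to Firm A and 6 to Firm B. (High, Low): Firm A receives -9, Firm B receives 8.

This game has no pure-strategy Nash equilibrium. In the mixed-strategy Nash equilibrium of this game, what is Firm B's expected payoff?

9/2

Set Firm B's expected payoff from High equal to that from Low:
  Firm B's expected payoff from High: p·3 + (1−p)·6 = -3p + 6
  Firm B's expected payoff from Low: p·1 + (1−p)·8 = -7p + 8
  -3p + 6 = -7p + 8  ⇒  4p = 2  ⇒  p = 1/2.
At equilibrium Firm B is indifferent across columns, so Firm B's payoff equals the payoff from High: (1/2)·3 + (1/2)·6 = 9/2.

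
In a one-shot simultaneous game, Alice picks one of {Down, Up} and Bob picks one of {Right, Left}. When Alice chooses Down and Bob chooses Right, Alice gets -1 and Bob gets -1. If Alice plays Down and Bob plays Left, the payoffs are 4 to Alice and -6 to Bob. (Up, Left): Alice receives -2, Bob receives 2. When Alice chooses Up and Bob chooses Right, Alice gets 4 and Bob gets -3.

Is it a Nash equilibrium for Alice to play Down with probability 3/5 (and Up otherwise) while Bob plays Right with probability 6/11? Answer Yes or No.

No

Given Alice's mix p = 3/5, Bob's payoff from Right is -9/5 but from Left is -14/5. Bob strictly prefers Right, so Bob would not mix.
So the proposed profile is not a Nash equilibrium.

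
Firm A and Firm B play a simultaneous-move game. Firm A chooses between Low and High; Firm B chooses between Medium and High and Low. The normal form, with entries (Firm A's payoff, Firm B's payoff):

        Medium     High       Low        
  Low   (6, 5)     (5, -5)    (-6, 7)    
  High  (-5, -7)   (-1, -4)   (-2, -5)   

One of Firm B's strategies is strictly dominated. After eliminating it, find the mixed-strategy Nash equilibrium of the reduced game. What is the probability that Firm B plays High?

q = 2/5

Firm B's strategy Medium is strictly dominated by Low: 7 > 5 and -5 > -7. Eliminate Medium.
Firm B's mix must leave Firm A indifferent between Low and High.
  Firm A's expected payoff from Low: q·5 + (1−q)·(-6) = 11q - 6
  Firm A's expected payoff from High: q·(-1) + (1−q)·(-2) = q - 2
  11q - 6 = q - 2  ⇒  10q = 4  ⇒  q = 2/5.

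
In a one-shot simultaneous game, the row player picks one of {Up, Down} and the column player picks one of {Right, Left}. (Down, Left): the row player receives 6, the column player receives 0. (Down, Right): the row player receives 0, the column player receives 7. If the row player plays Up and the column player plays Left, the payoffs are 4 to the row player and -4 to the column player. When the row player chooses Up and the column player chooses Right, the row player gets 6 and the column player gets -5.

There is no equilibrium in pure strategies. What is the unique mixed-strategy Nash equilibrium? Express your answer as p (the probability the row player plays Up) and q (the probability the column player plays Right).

The column player's indifference between Right and Left determines the row player's mixing probability p:
  the column player's payoff to Right: p·(-5) + (1−p)·7 = -12p + 7
  the column player's payoff to Left: p·(-4) + (1−p)·0 = -4p
  -12p + 7 = -4p  ⇒  -8p = -7  ⇒  p = 7/8.
For the row player to be willing to mix, the row player must be indifferent between Up and Down, which pins down the column player's mix.
  the row player's payoff from Up: q·6 + (1−q)·4 = 2q + 4
  the row player's payoff from Down: q·0 + (1−q)·6 = -6q + 6
  2q + 4 = -6q + 6  ⇒  8q = 2  ⇒  q = 1/4.

p = 7/8, q = 1/4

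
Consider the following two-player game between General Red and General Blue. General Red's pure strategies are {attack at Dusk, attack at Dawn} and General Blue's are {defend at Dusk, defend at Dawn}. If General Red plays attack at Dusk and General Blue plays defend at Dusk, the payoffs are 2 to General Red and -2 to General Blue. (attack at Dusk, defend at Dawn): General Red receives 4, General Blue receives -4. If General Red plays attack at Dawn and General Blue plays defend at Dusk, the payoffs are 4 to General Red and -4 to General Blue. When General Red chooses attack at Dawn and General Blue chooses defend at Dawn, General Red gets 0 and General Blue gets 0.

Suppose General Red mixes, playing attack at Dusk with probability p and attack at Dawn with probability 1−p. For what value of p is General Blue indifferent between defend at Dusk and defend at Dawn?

p = 2/3

In a mixed equilibrium General Blue is indifferent between defend at Dusk and defend at Dawn; this condition fixes p.
  General Blue's payoff to defend at Dusk: p·(-2) + (1−p)·(-4) = 2p - 4
  General Blue's payoff to defend at Dawn: p·(-4) + (1−p)·0 = -4p
  2p - 4 = -4p  ⇒  6p = 4  ⇒  p = 2/3.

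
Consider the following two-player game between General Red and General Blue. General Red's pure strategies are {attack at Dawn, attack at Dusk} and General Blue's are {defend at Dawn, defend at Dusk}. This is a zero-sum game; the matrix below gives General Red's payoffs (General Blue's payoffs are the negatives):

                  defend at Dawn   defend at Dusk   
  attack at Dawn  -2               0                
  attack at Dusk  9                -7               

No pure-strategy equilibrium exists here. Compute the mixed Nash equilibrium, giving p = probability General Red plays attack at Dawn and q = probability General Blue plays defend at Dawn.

p = 8/9, q = 7/18

In a mixed equilibrium General Blue is indifferent between defend at Dawn and defend at Dusk; this condition fixes p.
  General Blue's payoff from defend at Dawn: p·2 + (1−p)·(-9) = 11p - 9
  General Blue's payoff from defend at Dusk: p·0 + (1−p)·7 = -7p + 7
  11p - 9 = -7p + 7  ⇒  18p = 16  ⇒  p = 8/9.
For General Red to be willing to mix, General Red must be indifferent between attack at Dawn and attack at Dusk, which pins down General Blue's mix.
  General Red's payoff to attack at Dawn: q·(-2) + (1−q)·0 = -2q
  General Red's payoff to attack at Dusk: q·9 + (1−q)·(-7) = 16q - 7
  -2q = 16q - 7  ⇒  -18q = -7  ⇒  q = 7/18.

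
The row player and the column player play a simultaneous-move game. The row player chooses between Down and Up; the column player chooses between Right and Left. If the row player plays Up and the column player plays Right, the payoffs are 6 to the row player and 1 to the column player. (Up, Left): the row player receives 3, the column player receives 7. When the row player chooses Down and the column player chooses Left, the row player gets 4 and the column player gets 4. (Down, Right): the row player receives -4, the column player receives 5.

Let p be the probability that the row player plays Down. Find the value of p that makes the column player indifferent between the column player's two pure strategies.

The column player's indifference between Right and Left determines the row player's mixing probability p:
  the column player's payoff to Right: p·5 + (1−p)·1 = 4p + 1
  the column player's payoff to Left: p·4 + (1−p)·7 = -3p + 7
  4p + 1 = -3p + 7  ⇒  7p = 6  ⇒  p = 6/7.

p = 6/7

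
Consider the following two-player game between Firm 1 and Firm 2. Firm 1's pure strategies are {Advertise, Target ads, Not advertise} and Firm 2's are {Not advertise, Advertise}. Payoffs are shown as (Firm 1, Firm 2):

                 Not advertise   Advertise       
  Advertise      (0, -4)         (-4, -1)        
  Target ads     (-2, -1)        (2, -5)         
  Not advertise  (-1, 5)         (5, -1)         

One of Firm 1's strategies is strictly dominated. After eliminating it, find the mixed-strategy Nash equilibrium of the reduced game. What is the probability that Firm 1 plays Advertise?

p = 2/3

Firm 1's strategy Target ads is strictly dominated by Not advertise: -1 > -2 and 5 > 2. Eliminate Target ads.
Firm 1's mix must leave Firm 2 indifferent between Not advertise and Advertise.
  Firm 2's payoff to Not advertise: p·(-4) + (1−p)·5 = -9p + 5
  Firm 2's payoff to Advertise: p·(-1) + (1−p)·(-1) = -1
  -9p + 5 = -1  ⇒  -9p = -6  ⇒  p = 2/3.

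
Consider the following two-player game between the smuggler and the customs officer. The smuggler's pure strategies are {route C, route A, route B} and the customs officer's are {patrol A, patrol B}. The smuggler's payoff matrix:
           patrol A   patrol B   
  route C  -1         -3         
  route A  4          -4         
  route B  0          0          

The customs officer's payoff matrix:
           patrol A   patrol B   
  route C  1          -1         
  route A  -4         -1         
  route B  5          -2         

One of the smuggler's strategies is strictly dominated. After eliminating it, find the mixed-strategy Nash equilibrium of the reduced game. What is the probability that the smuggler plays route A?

The smuggler's strategy route C is strictly dominated by route B: 0 > -1 and 0 > -3. Eliminate route C.
The smuggler's mix must leave the customs officer indifferent between patrol A and patrol B.
  the customs officer's payoff from patrol A: p·(-4) + (1−p)·5 = -9p + 5
  the customs officer's payoff from patrol B: p·(-1) + (1−p)·(-2) = p - 2
  -9p + 5 = p - 2  ⇒  -10p = -7  ⇒  p = 7/10.

p = 7/10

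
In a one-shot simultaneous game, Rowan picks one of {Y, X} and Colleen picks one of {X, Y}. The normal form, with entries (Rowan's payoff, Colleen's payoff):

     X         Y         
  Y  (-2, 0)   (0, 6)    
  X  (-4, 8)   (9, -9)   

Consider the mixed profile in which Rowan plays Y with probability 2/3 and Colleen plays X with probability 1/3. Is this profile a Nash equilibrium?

Given Rowan's mix p = 2/3, Colleen's payoff from X is 8/3 but from Y is 1. Colleen strictly prefers X, so Colleen would not mix.
So the proposed profile is not a Nash equilibrium.

No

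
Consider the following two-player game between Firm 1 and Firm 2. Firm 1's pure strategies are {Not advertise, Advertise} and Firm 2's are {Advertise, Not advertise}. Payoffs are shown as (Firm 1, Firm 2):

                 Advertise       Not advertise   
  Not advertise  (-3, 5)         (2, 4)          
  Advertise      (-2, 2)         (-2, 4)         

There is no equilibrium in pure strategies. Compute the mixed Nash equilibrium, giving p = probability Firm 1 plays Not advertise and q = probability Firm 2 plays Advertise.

p = 2/3, q = 4/5

Firm 2's indifference between Advertise and Not advertise determines Firm 1's mixing probability p:
  Firm 2's payoff to Advertise: p·5 + (1−p)·2 = 3p + 2
  Firm 2's payoff to Not advertise: p·4 + (1−p)·4 = 4
  3p + 2 = 4  ⇒  3p = 2  ⇒  p = 2/3.
Firm 1's indifference between Not advertise and Advertise determines Firm 2's mixing probability q:
  Firm 1's payoff from Not advertise: q·(-3) + (1−q)·2 = -5q + 2
  Firm 1's payoff from Advertise: q·(-2) + (1−q)·(-2) = -2
  -5q + 2 = -2  ⇒  -5q = -4  ⇒  q = 4/5.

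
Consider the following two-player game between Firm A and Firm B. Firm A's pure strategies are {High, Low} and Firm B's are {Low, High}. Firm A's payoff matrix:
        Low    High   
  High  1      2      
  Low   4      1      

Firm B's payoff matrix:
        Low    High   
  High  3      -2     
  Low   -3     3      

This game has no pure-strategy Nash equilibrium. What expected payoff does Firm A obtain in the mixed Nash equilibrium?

7/4

For Firm A to be willing to mix, Firm A must be indifferent between High and Low, which pins down Firm B's mix.
  Firm A's expected payoff from High: q·1 + (1−q)·2 = -q + 2
  Firm A's expected payoff from Low: q·4 + (1−q)·1 = 3q + 1
  -q + 2 = 3q + 1  ⇒  -4q = -1  ⇒  q = 1/4.
At equilibrium Firm A is indifferent across rows, so Firm A's payoff equals the payoff from High: (1/4)·1 + (3/4)·2 = 7/4.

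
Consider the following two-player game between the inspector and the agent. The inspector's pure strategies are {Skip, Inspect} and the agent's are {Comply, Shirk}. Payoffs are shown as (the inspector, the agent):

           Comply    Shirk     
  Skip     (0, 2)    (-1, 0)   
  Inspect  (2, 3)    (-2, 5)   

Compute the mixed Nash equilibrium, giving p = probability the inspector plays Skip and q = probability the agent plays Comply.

In a mixed equilibrium the agent is indifferent between Comply and Shirk; this condition fixes p.
  the agent's payoff from Comply: p·2 + (1−p)·3 = -p + 3
  the agent's payoff from Shirk: p·0 + (1−p)·5 = -5p + 5
  -p + 3 = -5p + 5  ⇒  4p = 2  ⇒  p = 1/2.
For the inspector to be willing to mix, the inspector must be indifferent between Skip and Inspect, which pins down the agent's mix.
  the inspector's payoff to Skip: q·0 + (1−q)·(-1) = q - 1
  the inspector's payoff to Inspect: q·2 + (1−q)·(-2) = 4q - 2
  q - 1 = 4q - 2  ⇒  -3q = -1  ⇒  q = 1/3.

p = 1/2, q = 1/3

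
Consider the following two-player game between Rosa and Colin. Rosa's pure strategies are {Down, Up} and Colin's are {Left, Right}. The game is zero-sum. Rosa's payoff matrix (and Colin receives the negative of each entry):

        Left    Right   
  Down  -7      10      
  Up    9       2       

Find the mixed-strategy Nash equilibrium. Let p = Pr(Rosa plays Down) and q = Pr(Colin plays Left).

Colin's indifference between Left and Right determines Rosa's mixing probability p:
  Colin's expected payoff from Left: p·7 + (1−p)·(-9) = 16p - 9
  Colin's expected payoff from Right: p·(-10) + (1−p)·(-2) = -8p - 2
  16p - 9 = -8p - 2  ⇒  24p = 7  ⇒  p = 7/24.
Rosa's indifference between Down and Up determines Colin's mixing probability q:
  Rosa's payoff from Down: q·(-7) + (1−q)·10 = -17q + 10
  Rosa's payoff from Up: q·9 + (1−q)·2 = 7q + 2
  -17q + 10 = 7q + 2  ⇒  -24q = -8  ⇒  q = 1/3.

p = 7/24, q = 1/3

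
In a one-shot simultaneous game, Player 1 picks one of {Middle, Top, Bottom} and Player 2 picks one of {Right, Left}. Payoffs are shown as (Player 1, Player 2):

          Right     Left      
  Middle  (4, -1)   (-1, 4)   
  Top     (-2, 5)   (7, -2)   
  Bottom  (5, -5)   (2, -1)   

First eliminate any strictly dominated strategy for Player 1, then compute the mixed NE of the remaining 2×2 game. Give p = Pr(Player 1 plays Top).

Player 1's strategy Middle is strictly dominated by Bottom: 5 > 4 and 2 > -1. Eliminate Middle.
Set Player 2's expected payoff from Right equal to that from Left:
  Player 2's payoff to Right: p·5 + (1−p)·(-5) = 10p - 5
  Player 2's payoff to Left: p·(-2) + (1−p)·(-1) = -p - 1
  10p - 5 = -p - 1  ⇒  11p = 4  ⇒  p = 4/11.

p = 4/11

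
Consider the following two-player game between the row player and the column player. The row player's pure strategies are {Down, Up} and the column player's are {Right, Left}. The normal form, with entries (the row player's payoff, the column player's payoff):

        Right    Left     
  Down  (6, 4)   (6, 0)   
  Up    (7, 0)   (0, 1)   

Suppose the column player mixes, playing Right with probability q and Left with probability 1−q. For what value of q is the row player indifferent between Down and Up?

q = 6/7

For the row player to be willing to mix, the row player must be indifferent between Down and Up, which pins down the column player's mix.
  the row player's payoff to Down: q·6 + (1−q)·6 = 6
  the row player's payoff to Up: q·7 + (1−q)·0 = 7q
  6 = 7q  ⇒  -7q = -6  ⇒  q = 6/7.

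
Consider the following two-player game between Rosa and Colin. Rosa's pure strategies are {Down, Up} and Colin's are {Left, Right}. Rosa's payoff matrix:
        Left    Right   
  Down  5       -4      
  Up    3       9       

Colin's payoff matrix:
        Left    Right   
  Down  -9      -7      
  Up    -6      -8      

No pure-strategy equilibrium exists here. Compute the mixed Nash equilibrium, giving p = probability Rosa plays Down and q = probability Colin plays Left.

p = 1/2, q = 13/15

Set Colin's expected payoff from Left equal to that from Right:
  Colin's payoff from Left: p·(-9) + (1−p)·(-6) = -3p - 6
  Colin's payoff from Right: p·(-7) + (1−p)·(-8) = p - 8
  -3p - 6 = p - 8  ⇒  -4p = -2  ⇒  p = 1/2.
For Rosa to be willing to mix, Rosa must be indifferent between Down and Up, which pins down Colin's mix.
  Rosa's payoff from Down: q·5 + (1−q)·(-4) = 9q - 4
  Rosa's payoff from Up: q·3 + (1−q)·9 = -6q + 9
  9q - 4 = -6q + 9  ⇒  15q = 13  ⇒  q = 13/15.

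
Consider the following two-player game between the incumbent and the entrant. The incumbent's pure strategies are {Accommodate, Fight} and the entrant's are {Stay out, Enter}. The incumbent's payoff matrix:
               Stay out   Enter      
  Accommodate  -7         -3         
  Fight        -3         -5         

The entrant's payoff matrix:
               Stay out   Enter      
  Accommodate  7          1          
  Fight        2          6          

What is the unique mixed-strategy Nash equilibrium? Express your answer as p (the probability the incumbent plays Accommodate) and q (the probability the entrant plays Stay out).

The entrant's indifference between Stay out and Enter determines the incumbent's mixing probability p:
  the entrant's expected payoff from Stay out: p·7 + (1−p)·2 = 5p + 2
  the entrant's expected payoff from Enter: p·1 + (1−p)·6 = -5p + 6
  5p + 2 = -5p + 6  ⇒  10p = 4  ⇒  p = 2/5.
The entrant's mix must leave the incumbent indifferent between Accommodate and Fight.
  the incumbent's expected payoff from Accommodate: q·(-7) + (1−q)·(-3) = -4q - 3
  the incumbent's expected payoff from Fight: q·(-3) + (1−q)·(-5) = 2q - 5
  -4q - 3 = 2q - 5  ⇒  -6q = -2  ⇒  q = 1/3.

p = 2/5, q = 1/3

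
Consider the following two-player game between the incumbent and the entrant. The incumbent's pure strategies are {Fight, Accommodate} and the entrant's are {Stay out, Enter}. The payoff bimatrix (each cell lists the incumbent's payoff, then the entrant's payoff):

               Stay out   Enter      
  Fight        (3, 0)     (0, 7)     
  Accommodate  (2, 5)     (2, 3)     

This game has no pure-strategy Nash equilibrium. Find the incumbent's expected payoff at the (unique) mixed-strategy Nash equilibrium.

2

The incumbent's indifference between Fight and Accommodate determines the entrant's mixing probability q:
  the incumbent's payoff to Fight: q·3 + (1−q)·0 = 3q
  the incumbent's payoff to Accommodate: q·2 + (1−q)·2 = 2
  3q = 2  ⇒  3q = 2  ⇒  q = 2/3.
At equilibrium the incumbent is indifferent across rows, so the incumbent's payoff equals the payoff from Fight: (2/3)·3 + (1/3)·0 = 2.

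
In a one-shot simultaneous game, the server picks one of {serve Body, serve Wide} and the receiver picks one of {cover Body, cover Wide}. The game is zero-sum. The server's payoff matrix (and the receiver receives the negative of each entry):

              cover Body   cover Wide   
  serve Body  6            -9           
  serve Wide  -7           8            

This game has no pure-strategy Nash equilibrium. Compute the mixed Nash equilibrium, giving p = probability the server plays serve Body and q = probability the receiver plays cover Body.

The server's mix must leave the receiver indifferent between cover Body and cover Wide.
  the receiver's payoff from cover Body: p·(-6) + (1−p)·7 = -13p + 7
  the receiver's payoff from cover Wide: p·9 + (1−p)·(-8) = 17p - 8
  -13p + 7 = 17p - 8  ⇒  -30p = -15  ⇒  p = 1/2.
The receiver's mix must leave the server indifferent between serve Body and serve Wide.
  the server's payoff to serve Body: q·6 + (1−q)·(-9) = 15q - 9
  the server's payoff to serve Wide: q·(-7) + (1−q)·8 = -15q + 8
  15q - 9 = -15q + 8  ⇒  30q = 17  ⇒  q = 17/30.

p = 1/2, q = 17/30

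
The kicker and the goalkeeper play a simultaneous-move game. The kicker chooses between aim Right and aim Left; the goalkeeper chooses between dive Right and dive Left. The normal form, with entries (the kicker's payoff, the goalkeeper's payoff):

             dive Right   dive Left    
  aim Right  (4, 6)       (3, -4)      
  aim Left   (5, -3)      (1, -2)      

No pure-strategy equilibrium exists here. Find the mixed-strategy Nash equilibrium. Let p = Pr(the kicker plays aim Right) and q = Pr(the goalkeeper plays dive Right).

The kicker's mix must leave the goalkeeper indifferent between dive Right and dive Left.
  the goalkeeper's expected payoff from dive Right: p·6 + (1−p)·(-3) = 9p - 3
  the goalkeeper's expected payoff from dive Left: p·(-4) + (1−p)·(-2) = -2p - 2
  9p - 3 = -2p - 2  ⇒  11p = 1  ⇒  p = 1/11.
In a mixed equilibrium the kicker is indifferent between aim Right and aim Left; this condition fixes q.
  the kicker's payoff to aim Right: q·4 + (1−q)·3 = q + 3
  the kicker's payoff to aim Left: q·5 + (1−q)·1 = 4q + 1
  q + 3 = 4q + 1  ⇒  -3q = -2  ⇒  q = 2/3.

p = 1/11, q = 2/3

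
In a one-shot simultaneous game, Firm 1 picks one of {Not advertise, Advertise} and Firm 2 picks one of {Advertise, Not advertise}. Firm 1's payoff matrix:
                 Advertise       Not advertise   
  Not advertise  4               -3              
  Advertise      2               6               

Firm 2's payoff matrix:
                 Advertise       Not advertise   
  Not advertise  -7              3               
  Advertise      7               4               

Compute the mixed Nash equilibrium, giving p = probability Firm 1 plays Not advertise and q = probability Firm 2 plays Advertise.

Firm 1's mix must leave Firm 2 indifferent between Advertise and Not advertise.
  Firm 2's payoff to Advertise: p·(-7) + (1−p)·7 = -14p + 7
  Firm 2's payoff to Not advertise: p·3 + (1−p)·4 = -p + 4
  -14p + 7 = -p + 4  ⇒  -13p = -3  ⇒  p = 3/13.
Firm 2's mix must leave Firm 1 indifferent between Not advertise and Advertise.
  Firm 1's expected payoff from Not advertise: q·4 + (1−q)·(-3) = 7q - 3
  Firm 1's expected payoff from Advertise: q·2 + (1−q)·6 = -4q + 6
  7q - 3 = -4q + 6  ⇒  11q = 9  ⇒  q = 9/11.

p = 3/13, q = 9/11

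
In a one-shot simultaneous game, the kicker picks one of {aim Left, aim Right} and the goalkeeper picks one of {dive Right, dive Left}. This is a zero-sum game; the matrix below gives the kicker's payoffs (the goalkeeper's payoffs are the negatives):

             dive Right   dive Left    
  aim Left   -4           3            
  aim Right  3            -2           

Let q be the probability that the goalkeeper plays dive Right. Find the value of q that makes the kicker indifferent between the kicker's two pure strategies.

q = 5/12

Set the kicker's expected payoff from aim Left equal to that from aim Right:
  the kicker's payoff to aim Left: q·(-4) + (1−q)·3 = -7q + 3
  the kicker's payoff to aim Right: q·3 + (1−q)·(-2) = 5q - 2
  -7q + 3 = 5q - 2  ⇒  -12q = -5  ⇒  q = 5/12.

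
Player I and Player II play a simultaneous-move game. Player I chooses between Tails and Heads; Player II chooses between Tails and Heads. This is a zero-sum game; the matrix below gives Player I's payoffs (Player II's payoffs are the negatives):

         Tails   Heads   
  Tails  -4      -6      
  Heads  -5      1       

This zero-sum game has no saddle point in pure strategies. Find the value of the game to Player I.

v = -17/4

For Player I to be willing to mix, Player I must be indifferent between Tails and Heads, which pins down Player II's mix.
  Player I's payoff to Tails: q·(-4) + (1−q)·(-6) = 2q - 6
  Player I's payoff to Heads: q·(-5) + (1−q)·1 = -6q + 1
  2q - 6 = -6q + 1  ⇒  8q = 7  ⇒  q = 7/8.
The value is Player I's expected payoff against this mix (using Tails): (7/8)·(-4) + (1/8)·(-6) = -17/4.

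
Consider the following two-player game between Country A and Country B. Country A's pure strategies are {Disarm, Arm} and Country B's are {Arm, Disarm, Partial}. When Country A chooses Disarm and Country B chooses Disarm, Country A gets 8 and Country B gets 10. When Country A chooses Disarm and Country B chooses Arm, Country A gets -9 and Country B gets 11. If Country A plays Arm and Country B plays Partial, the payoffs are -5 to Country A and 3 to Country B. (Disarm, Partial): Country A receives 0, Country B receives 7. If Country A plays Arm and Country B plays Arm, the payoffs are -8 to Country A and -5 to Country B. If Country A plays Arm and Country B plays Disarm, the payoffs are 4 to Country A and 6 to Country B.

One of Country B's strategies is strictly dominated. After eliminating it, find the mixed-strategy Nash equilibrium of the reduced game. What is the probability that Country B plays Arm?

q = 4/5

Country B's strategy Partial is strictly dominated by Disarm: 10 > 7 and 6 > 3. Eliminate Partial.
In a mixed equilibrium Country A is indifferent between Disarm and Arm; this condition fixes q.
  Country A's payoff from Disarm: q·(-9) + (1−q)·8 = -17q + 8
  Country A's payoff from Arm: q·(-8) + (1−q)·4 = -12q + 4
  -17q + 8 = -12q + 4  ⇒  -5q = -4  ⇒  q = 4/5.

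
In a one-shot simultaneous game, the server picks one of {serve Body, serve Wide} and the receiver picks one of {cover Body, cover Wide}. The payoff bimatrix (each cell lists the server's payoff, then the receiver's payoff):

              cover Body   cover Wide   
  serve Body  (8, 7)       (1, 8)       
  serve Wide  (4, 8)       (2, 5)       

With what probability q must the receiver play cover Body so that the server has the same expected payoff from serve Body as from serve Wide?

For the server to be willing to mix, the server must be indifferent between serve Body and serve Wide, which pins down the receiver's mix.
  the server's payoff from serve Body: q·8 + (1−q)·1 = 7q + 1
  the server's payoff from serve Wide: q·4 + (1−q)·2 = 2q + 2
  7q + 1 = 2q + 2  ⇒  5q = 1  ⇒  q = 1/5.

q = 1/5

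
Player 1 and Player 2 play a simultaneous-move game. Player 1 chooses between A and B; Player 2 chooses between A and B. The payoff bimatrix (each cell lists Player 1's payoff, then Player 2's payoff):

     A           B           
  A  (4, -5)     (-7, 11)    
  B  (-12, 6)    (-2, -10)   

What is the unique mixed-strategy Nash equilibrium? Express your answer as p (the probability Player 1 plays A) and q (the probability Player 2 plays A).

In a mixed equilibrium Player 2 is indifferent between A and B; this condition fixes p.
  Player 2's payoff from A: p·(-5) + (1−p)·6 = -11p + 6
  Player 2's payoff from B: p·11 + (1−p)·(-10) = 21p - 10
  -11p + 6 = 21p - 10  ⇒  -32p = -16  ⇒  p = 1/2.
In a mixed equilibrium Player 1 is indifferent between A and B; this condition fixes q.
  Player 1's payoff to A: q·4 + (1−q)·(-7) = 11q - 7
  Player 1's payoff to B: q·(-12) + (1−q)·(-2) = -10q - 2
  11q - 7 = -10q - 2  ⇒  21q = 5  ⇒  q = 5/21.

p = 1/2, q = 5/21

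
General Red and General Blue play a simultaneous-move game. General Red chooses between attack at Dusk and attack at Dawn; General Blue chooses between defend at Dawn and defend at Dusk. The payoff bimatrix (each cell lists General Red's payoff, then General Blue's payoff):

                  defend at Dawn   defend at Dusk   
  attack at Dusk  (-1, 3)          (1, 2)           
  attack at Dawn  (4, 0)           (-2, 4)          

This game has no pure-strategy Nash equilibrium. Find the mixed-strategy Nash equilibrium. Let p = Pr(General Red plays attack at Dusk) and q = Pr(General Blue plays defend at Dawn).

General Blue's indifference between defend at Dawn and defend at Dusk determines General Red's mixing probability p:
  General Blue's expected payoff from defend at Dawn: p·3 + (1−p)·0 = 3p
  General Blue's expected payoff from defend at Dusk: p·2 + (1−p)·4 = -2p + 4
  3p = -2p + 4  ⇒  5p = 4  ⇒  p = 4/5.
For General Red to be willing to mix, General Red must be indifferent between attack at Dusk and attack at Dawn, which pins down General Blue's mix.
  General Red's payoff from attack at Dusk: q·(-1) + (1−q)·1 = -2q + 1
  General Red's payoff from attack at Dawn: q·4 + (1−q)·(-2) = 6q - 2
  -2q + 1 = 6q - 2  ⇒  -8q = -3  ⇒  q = 3/8.

p = 4/5, q = 3/8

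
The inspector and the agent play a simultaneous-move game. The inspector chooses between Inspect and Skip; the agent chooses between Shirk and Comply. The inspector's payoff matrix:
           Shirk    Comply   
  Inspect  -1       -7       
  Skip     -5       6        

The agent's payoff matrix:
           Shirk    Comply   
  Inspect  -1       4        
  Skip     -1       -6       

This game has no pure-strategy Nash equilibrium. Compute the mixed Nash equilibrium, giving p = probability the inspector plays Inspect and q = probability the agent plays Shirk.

p = 1/2, q = 13/17

For the agent to be willing to mix, the agent must be indifferent between Shirk and Comply, which pins down the inspector's mix.
  the agent's expected payoff from Shirk: p·(-1) + (1−p)·(-1) = -1
  the agent's expected payoff from Comply: p·4 + (1−p)·(-6) = 10p - 6
  -1 = 10p - 6  ⇒  -10p = -5  ⇒  p = 1/2.
Set the inspector's expected payoff from Inspect equal to that from Skip:
  the inspector's payoff to Inspect: q·(-1) + (1−q)·(-7) = 6q - 7
  the inspector's payoff to Skip: q·(-5) + (1−q)·6 = -11q + 6
  6q - 7 = -11q + 6  ⇒  17q = 13  ⇒  q = 13/17.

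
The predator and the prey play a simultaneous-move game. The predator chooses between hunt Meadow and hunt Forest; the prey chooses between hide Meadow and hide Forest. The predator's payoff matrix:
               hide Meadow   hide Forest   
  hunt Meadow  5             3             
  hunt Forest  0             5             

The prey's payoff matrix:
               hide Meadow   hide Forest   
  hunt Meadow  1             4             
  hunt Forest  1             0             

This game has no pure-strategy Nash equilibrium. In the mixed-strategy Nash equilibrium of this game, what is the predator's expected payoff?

The predator's indifference between hunt Meadow and hunt Forest determines the prey's mixing probability q:
  the predator's payoff from hunt Meadow: q·5 + (1−q)·3 = 2q + 3
  the predator's payoff from hunt Forest: q·0 + (1−q)·5 = -5q + 5
  2q + 3 = -5q + 5  ⇒  7q = 2  ⇒  q = 2/7.
At equilibrium the predator is indifferent across rows, so the predator's payoff equals the payoff from hunt Meadow: (2/7)·5 + (5/7)·3 = 25/7.

25/7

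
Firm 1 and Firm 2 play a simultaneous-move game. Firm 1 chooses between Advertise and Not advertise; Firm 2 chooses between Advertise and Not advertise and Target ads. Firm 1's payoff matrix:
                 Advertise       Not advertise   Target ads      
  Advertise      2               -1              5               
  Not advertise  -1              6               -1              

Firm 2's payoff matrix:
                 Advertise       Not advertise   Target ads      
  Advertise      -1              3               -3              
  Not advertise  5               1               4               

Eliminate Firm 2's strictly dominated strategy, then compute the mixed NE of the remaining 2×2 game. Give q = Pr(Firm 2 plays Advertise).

q = 7/10

Firm 2's strategy Target ads is strictly dominated by Advertise: -1 > -3 and 5 > 4. Eliminate Target ads.
For Firm 1 to be willing to mix, Firm 1 must be indifferent between Advertise and Not advertise, which pins down Firm 2's mix.
  Firm 1's payoff from Advertise: q·2 + (1−q)·(-1) = 3q - 1
  Firm 1's payoff from Not advertise: q·(-1) + (1−q)·6 = -7q + 6
  3q - 1 = -7q + 6  ⇒  10q = 7  ⇒  q = 7/10.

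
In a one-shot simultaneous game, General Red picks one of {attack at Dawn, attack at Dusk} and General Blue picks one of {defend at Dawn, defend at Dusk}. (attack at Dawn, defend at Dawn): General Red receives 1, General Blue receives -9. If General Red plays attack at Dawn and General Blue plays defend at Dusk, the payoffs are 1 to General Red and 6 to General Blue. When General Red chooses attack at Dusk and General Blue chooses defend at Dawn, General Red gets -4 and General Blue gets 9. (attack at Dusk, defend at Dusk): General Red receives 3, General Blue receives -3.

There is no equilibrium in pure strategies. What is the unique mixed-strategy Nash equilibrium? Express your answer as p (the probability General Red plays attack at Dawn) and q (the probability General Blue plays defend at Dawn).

p = 4/9, q = 2/7

For General Blue to be willing to mix, General Blue must be indifferent between defend at Dawn and defend at Dusk, which pins down General Red's mix.
  General Blue's payoff from defend at Dawn: p·(-9) + (1−p)·9 = -18p + 9
  General Blue's payoff from defend at Dusk: p·6 + (1−p)·(-3) = 9p - 3
  -18p + 9 = 9p - 3  ⇒  -27p = -12  ⇒  p = 4/9.
For General Red to be willing to mix, General Red must be indifferent between attack at Dawn and attack at Dusk, which pins down General Blue's mix.
  General Red's payoff from attack at Dawn: q·1 + (1−q)·1 = 1
  General Red's payoff from attack at Dusk: q·(-4) + (1−q)·3 = -7q + 3
  1 = -7q + 3  ⇒  7q = 2  ⇒  q = 2/7.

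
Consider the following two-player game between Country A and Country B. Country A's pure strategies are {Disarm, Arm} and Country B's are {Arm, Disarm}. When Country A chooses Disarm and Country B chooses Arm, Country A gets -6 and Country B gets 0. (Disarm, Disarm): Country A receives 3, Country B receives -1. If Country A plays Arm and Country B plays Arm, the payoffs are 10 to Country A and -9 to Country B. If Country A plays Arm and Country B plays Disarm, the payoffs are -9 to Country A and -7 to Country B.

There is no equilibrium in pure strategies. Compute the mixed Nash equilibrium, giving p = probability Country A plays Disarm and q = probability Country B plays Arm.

In a mixed equilibrium Country B is indifferent between Arm and Disarm; this condition fixes p.
  Country B's payoff from Arm: p·0 + (1−p)·(-9) = 9p - 9
  Country B's payoff from Disarm: p·(-1) + (1−p)·(-7) = 6p - 7
  9p - 9 = 6p - 7  ⇒  3p = 2  ⇒  p = 2/3.
In a mixed equilibrium Country A is indifferent between Disarm and Arm; this condition fixes q.
  Country A's expected payoff from Disarm: q·(-6) + (1−q)·3 = -9q + 3
  Country A's expected payoff from Arm: q·10 + (1−q)·(-9) = 19q - 9
  -9q + 3 = 19q - 9  ⇒  -28q = -12  ⇒  q = 3/7.

p = 2/3, q = 3/7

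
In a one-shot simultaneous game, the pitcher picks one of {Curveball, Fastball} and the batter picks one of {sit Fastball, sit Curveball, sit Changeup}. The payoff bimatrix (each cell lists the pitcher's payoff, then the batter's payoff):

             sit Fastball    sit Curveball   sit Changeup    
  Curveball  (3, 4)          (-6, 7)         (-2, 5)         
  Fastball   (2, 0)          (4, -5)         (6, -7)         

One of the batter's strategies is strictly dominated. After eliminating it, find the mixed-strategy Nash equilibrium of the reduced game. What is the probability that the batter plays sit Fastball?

q = 10/11

The batter's strategy sit Changeup is strictly dominated by sit Curveball: 7 > 5 and -5 > -7. Eliminate sit Changeup.
Set the pitcher's expected payoff from Curveball equal to that from Fastball:
  the pitcher's payoff from Curveball: q·3 + (1−q)·(-6) = 9q - 6
  the pitcher's payoff from Fastball: q·2 + (1−q)·4 = -2q + 4
  9q - 6 = -2q + 4  ⇒  11q = 10  ⇒  q = 10/11.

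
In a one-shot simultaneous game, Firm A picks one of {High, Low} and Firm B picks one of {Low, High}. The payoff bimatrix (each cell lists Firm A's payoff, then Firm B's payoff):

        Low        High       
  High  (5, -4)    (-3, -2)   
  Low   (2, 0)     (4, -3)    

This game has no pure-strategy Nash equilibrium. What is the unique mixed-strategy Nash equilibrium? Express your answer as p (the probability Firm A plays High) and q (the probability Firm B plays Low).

p = 3/5, q = 7/10

For Firm B to be willing to mix, Firm B must be indifferent between Low and High, which pins down Firm A's mix.
  Firm B's expected payoff from Low: p·(-4) + (1−p)·0 = -4p
  Firm B's expected payoff from High: p·(-2) + (1−p)·(-3) = p - 3
  -4p = p - 3  ⇒  -5p = -3  ⇒  p = 3/5.
Set Firm A's expected payoff from High equal to that from Low:
  Firm A's payoff to High: q·5 + (1−q)·(-3) = 8q - 3
  Firm A's payoff to Low: q·2 + (1−q)·4 = -2q + 4
  8q - 3 = -2q + 4  ⇒  10q = 7  ⇒  q = 7/10.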